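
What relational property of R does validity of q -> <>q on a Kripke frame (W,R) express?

reflexivity

This is frame-equivalent to □q → q (substitute ¬q for q and contrapose).
Suppose □q→q is valid. At any x set V(q)={w : Rxw}. Then □q holds at x, so q holds at x, i.e. Rxx.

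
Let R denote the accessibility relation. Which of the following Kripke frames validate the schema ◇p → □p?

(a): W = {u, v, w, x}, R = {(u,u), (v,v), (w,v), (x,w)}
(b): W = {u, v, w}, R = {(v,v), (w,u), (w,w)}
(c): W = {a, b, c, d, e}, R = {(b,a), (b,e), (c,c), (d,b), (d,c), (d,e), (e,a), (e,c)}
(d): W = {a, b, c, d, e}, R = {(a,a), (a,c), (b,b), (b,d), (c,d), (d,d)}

The schema corresponds to partial functionality: ∀x ∀y ∀z (Rxy ∧ Rxz → y = z).
(a): holds.
(b): fails — w sees both u and w.
(c): fails — b sees both a and e.
(d): fails — a sees both a and c.
Valid on: (a).

(a)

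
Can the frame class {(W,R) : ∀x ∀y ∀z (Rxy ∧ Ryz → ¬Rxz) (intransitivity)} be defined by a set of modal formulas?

No — not modally definable

If a class were modally definable it would be closed under surjective bounded morphisms (Goldblatt–Thomason).
The 5-cycle (worlds a,b,c,d,e with a→b→c→d→e→a) is intransitive. Mapping every world to a single reflexive point • is a surjective bounded morphism; the reflexive point is not intransitive (R••∧R•• but R••).
So the class is not modally definable.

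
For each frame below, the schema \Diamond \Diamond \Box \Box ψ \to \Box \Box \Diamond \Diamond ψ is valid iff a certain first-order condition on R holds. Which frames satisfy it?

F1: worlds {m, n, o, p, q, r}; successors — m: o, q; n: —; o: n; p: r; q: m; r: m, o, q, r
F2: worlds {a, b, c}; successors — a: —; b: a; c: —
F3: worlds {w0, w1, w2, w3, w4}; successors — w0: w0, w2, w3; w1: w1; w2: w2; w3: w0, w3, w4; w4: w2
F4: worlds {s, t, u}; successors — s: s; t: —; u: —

F2, F3, F4

Frame correspondent (Sahlqvist): \forall x \forall y \forall z ((x R^2 y \wedge x R^2 z) \to \exists w (y R^2 w \wedge z R^2 w)) — i.e. a generalized confluence (Geach) condition.
F1: fails — mR²m, mR²n but no w with mR²w and nR²w.
F2: satisfies the condition.
F3: satisfies the condition.
F4: satisfies the condition.
Valid on: F2, F3, F4.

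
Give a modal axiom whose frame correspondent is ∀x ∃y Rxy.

□ψ → ◇ψ

A defining formula is □ψ → ◇ψ (the D axiom).
Suppose □ψ→◇ψ is valid. At any x set V(ψ)=W. Then □ψ at x, so ◇ψ at x, so x has a successor.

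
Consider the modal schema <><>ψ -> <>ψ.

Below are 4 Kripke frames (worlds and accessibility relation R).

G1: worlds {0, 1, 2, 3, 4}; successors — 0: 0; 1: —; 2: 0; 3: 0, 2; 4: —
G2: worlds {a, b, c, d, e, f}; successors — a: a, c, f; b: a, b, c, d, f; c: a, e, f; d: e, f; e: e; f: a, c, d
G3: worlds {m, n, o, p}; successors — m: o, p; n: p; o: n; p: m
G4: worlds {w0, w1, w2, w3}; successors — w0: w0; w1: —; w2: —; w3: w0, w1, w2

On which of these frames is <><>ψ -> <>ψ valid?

G1, G4

This is the axiom for transitivity; its first-order frame correspondent is forall x forall y forall z (Rxy & Ryz -> Rxz).
G1: ✓.
G2: fails — Rbc and Rce but not Rbe.
G3: fails — Ron and Rnp but not Rop.
G4: ✓.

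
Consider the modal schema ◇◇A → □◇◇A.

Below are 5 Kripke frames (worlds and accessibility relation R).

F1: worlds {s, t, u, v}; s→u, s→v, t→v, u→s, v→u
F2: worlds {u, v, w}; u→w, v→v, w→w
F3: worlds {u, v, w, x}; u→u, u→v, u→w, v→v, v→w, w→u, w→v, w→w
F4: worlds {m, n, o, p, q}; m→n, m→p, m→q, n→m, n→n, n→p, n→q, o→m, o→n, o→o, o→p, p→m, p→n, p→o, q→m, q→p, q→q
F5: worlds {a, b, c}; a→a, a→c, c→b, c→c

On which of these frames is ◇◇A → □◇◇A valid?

F2, F3, F4

The schema corresponds to a generalized confluence (Geach) condition: ∀x ∀y ∀z ((xR²y ∧ xRz) → ∃w (y = w ∧ zR²w)).
F1: fails — sR²s, sRu but no w with s=w and uR²w.
F2: condition met.
F3: condition met.
F4: condition met.
F5: fails — aR²a, aRc but no w with a=w and cR²w.
Valid on: F2, F3, F4.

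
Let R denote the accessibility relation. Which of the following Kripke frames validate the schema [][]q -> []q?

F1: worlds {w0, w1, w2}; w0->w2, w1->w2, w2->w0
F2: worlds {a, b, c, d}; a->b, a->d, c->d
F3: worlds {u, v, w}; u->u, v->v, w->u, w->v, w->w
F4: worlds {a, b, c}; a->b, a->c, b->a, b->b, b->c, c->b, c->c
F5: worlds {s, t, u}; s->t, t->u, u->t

Frame correspondent (Sahlqvist): forall x forall y (Rxy -> exists z (Rxz & Rzy)) — i.e. density.
F1: fails — Rw1w2 but no z with Rw1z and Rzw2.
F2: fails — Rad but no z with Raz and Rzd.
F3: satisfies the condition.
F4: satisfies the condition.
F5: fails — Rtu but no z with Rtz and Rzu.
Valid on: F3, F4.

F3, F4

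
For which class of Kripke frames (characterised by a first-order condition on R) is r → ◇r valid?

Equivalently (dual form): □r → r.
Suppose □r→r is valid. At any x set V(r)={w : Rxw}. Then □r holds at x, so r holds at x, i.e. Rxx.

Reflexivity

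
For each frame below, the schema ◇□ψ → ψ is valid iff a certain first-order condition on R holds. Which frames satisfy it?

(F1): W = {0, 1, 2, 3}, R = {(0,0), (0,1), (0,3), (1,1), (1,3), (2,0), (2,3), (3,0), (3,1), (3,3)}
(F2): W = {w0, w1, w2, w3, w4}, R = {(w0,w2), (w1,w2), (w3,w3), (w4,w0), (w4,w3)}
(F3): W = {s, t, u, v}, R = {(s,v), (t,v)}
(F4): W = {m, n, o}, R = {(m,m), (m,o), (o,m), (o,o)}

(F4)

Frame correspondent (Sahlqvist): ∀x ∀y (xRy → ∃w (yRw ∧ x = w)) — i.e. a generalized confluence (Geach) condition.
(F1): fails — 0R1 but no w with 1Rw and 0=w.
(F2): fails — w0Rw2 but no w with w2Rw and w0=w.
(F3): fails — sRv but no w with vRw and s=w.
(F4): ✓.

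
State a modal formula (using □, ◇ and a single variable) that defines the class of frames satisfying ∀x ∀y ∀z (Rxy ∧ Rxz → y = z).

◇s → □s

A defining formula is ◇s → □s (the CD axiom).
Suppose ◇s→□s is valid. Take Rxy, Rxz and set V(s)={y}. Then ◇s at x, so □s at x, so s at z, i.e. z=y.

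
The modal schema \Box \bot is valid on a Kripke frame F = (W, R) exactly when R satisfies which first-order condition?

□⊥ is valid iff no world has any successor (otherwise □⊥ fails at any world with one).

emptiness of R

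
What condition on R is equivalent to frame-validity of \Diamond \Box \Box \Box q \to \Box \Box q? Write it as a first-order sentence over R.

\forall x \forall y \forall z ((xRy \wedge x R^2 z) \to \exists w (y R^3 w \wedge z = w))

This is a Sahlqvist (Geach-type) schema ◇^1□^3q → □^2◇^0q.
Minimal-valuation argument: fix x; take any y with xR^1y and any z with xR^2z. Set V(q) to the set of worlds R-reachable from y in exactly 3 steps. Then □^3q holds at y, so the antecedent holds at x; validity forces ◇^0q at z, giving a w with zR^0w and yR^3w.
First-order correspondent: \forall x \forall y \forall z ((xRy \wedge x R^2 z) \to \exists w (y R^3 w \wedge z = w)).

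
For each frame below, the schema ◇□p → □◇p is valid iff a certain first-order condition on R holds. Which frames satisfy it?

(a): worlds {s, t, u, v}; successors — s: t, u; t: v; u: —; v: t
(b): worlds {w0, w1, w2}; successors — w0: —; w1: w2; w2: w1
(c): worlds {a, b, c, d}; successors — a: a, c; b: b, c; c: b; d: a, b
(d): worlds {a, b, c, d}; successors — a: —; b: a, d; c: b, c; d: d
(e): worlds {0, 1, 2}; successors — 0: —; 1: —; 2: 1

This is the axiom for convergence; its first-order frame correspondent is ∀x ∀y ∀z (Rxy ∧ Rxz → ∃w (Ryw ∧ Rzw)).
(a): fails — Rsu and Rsu but u and u have no common successor.
(b): holds.
(c): fails — Raa and Rac but a and c have no common successor.
(d): fails — Rba and Rba but a and a have no common successor.
(e): fails — R21 and R21 but 1 and 1 have no common successor.

(b)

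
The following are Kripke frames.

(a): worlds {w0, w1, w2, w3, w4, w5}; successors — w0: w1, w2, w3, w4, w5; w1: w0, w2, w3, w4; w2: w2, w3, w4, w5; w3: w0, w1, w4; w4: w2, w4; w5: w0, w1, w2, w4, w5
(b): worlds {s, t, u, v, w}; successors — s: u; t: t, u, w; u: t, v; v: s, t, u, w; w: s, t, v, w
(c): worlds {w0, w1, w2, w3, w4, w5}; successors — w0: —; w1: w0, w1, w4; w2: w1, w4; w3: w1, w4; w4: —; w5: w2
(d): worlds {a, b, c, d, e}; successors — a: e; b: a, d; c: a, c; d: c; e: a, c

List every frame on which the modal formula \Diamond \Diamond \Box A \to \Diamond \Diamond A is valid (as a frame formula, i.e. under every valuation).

This is the axiom for a generalized confluence (Geach) condition; its first-order frame correspondent is \forall x \forall y (x R^2 y \to \exists w (yRw \wedge x R^2 w)).
(a): ✓.
(b): ✓.
(c): fails — w1R²w0 but no w with w0Rw and w1R²w.
(d): fails — aR²a but no w with aRw and aR²w.

(a), (b)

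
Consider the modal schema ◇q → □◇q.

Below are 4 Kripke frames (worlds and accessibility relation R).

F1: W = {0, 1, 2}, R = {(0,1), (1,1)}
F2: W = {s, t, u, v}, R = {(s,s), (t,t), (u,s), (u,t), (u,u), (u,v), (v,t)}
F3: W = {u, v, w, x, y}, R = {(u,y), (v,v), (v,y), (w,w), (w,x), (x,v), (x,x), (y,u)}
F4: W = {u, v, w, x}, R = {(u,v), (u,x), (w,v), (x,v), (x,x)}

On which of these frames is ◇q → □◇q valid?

The schema corresponds to the Euclidean property: ∀x ∀y ∀z (Rxy ∧ Rxz → Ryz).
F1: holds.
F2: fails — Ruv and Ruv but not Rvv.
F3: fails — Ruy and Ruy but not Ryy.
F4: fails — Ruv and Ruv but not Rvv.
Valid on: F1.

F1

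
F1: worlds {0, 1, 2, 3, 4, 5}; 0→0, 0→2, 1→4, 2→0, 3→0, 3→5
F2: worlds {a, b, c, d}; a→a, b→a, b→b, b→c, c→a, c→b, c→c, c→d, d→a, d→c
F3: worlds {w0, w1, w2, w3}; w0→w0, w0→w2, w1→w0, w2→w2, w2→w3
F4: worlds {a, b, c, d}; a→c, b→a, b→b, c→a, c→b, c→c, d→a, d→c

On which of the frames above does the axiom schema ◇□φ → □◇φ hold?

F2

This is the axiom for convergence; its first-order frame correspondent is ∀x ∀y ∀z (Rxy ∧ Rxz → ∃w (Ryw ∧ Rzw)).
F1: fails — R14 and R14 but 4 and 4 have no common successor.
F2: ✓.
F3: fails — Rw2w2 and Rw2w3 but w2 and w3 have no common successor.
F4: fails — Rbb and Rba but b and a have no common successor.
Valid on: F2.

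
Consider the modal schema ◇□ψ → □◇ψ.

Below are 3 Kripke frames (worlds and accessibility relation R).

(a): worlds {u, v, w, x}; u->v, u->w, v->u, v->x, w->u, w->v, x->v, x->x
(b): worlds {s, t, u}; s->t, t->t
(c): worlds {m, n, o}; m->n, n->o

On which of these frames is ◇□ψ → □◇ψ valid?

(b)

Frame correspondent (Sahlqvist): ∀x ∀y ∀z (Rxy ∧ Rxz → ∃w (Ryw ∧ Rzw)) — i.e. convergence.
(a): fails — Rwu and Rwv but u and v have no common successor.
(b): ✓.
(c): fails — Rno and Rno but o and o have no common successor.
Valid on: (b).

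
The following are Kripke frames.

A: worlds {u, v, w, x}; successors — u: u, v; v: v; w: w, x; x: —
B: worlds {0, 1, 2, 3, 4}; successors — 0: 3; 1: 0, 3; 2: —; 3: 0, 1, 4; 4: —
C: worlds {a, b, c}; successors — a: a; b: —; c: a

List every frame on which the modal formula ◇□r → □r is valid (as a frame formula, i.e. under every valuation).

Frame correspondent (Sahlqvist): ∀x ∀y ∀z (Rxy ∧ Rxz → Ryz) — i.e. the Euclidean property.
A: fails — Ruv and Ruu but not Rvu.
B: fails — R03 and R03 but not R33.
C: holds.

C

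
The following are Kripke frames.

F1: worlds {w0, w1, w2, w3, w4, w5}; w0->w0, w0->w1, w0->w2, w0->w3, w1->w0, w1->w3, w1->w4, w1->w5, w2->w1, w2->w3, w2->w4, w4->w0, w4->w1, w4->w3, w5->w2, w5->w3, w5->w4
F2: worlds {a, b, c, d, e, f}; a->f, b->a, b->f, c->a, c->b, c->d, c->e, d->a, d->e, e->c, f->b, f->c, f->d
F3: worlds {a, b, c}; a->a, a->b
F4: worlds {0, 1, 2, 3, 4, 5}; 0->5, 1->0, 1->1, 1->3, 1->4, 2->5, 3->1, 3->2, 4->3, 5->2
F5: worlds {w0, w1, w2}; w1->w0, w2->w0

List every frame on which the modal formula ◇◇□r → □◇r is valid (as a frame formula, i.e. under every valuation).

This is the axiom for a generalized confluence (Geach) condition; its first-order frame correspondent is ∀x ∀y ∀z ((xR²y ∧ xRz) → ∃w (yRw ∧ zRw)).
F1: fails — w0R²w0, w0Rw3 but no w with w0Rw and w3Rw.
F2: fails — aR²b, aRf but no w with bRw and fRw.
F3: fails — aR²a, aRb but no w with aRw and bRw.
F4: fails — 0R²2, 0R5 but no w with 2Rw and 5Rw.
F5: condition met.
Valid on: F5.

F5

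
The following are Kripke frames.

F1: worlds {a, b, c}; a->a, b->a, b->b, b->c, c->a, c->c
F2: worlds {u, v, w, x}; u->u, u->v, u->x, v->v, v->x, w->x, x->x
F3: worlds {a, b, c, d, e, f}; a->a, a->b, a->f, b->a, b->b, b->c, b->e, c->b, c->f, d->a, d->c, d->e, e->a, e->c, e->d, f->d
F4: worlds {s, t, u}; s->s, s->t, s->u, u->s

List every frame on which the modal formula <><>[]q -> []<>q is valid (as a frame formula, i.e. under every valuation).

F1, F2

The schema corresponds to a generalized confluence (Geach) condition: forall x forall y forall z ((x R^2 y & xRz) -> exists w (yRw & zRw)).
F1: condition met.
F2: condition met.
F3: fails — aR²a, aRf but no w with aRw and fRw.
F4: fails — sR²s, sRt but no w with sRw and tRw.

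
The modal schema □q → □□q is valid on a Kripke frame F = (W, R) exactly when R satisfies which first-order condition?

Suppose □q→□□q is valid. Take Rxy, Ryz and set V(q)={w : Rxw}. Then □q at x, so □□q at x, so □q at y, so q at z, i.e. Rxz.
Conversely, on a frame with transitivity the schema holds at every world under every valuation.
So the correspondent is transitivity.

transitivity: ∀x ∀y ∀z (Rxy ∧ Ryz → Rxz)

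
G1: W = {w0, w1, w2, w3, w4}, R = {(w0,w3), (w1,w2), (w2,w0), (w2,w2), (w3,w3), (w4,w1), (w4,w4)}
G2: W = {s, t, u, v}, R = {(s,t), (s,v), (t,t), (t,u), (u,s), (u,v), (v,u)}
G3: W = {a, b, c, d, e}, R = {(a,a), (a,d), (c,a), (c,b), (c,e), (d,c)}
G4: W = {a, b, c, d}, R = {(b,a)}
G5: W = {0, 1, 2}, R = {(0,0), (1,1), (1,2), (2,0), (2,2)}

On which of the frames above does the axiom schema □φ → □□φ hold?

The schema corresponds to transitivity: ∀x ∀y ∀z (Rxy ∧ Ryz → Rxz).
G1: fails — Rw1w2 and Rw2w0 but not Rw1w0.
G2: fails — Ruv and Rvu but not Ruu.
G3: fails — Rdc and Rcb but not Rdb.
G4: satisfies the condition.
G5: fails — R12 and R20 but not R10.
Valid on: G4.

G4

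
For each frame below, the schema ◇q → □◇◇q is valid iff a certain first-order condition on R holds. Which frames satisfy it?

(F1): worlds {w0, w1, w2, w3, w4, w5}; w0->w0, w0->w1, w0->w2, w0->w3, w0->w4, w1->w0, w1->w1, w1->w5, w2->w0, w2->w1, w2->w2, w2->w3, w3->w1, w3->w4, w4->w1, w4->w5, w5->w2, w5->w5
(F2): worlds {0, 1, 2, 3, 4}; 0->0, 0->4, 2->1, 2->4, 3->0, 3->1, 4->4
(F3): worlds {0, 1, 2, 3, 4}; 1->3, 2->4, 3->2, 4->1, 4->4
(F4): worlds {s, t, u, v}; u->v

none

The schema corresponds to a generalized confluence (Geach) condition: ∀x ∀y ∀z ((xRy ∧ xRz) → ∃w (y = w ∧ zR²w)).
(F1): fails — w0Rw2, w0Rw3 but no w with w2=w and w3R²w.
(F2): fails — 0R0, 0R4 but no w with 0=w and 4R²w.
(F3): fails — 1R3, 1R3 but no w with 3=w and 3R²w.
(F4): fails — uRv, uRv but no w with v=w and vR²w.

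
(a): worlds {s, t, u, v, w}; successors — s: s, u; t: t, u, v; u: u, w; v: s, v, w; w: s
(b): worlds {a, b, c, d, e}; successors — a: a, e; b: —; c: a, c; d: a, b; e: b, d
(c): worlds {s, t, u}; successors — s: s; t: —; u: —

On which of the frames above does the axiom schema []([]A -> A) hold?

(c)

Frame correspondent (Sahlqvist): forall x forall y (Rxy -> Ryy) — i.e. shift-reflexivity.
(a): fails — Ruw but not Rww.
(b): fails — Reb but not Rbb.
(c): ✓.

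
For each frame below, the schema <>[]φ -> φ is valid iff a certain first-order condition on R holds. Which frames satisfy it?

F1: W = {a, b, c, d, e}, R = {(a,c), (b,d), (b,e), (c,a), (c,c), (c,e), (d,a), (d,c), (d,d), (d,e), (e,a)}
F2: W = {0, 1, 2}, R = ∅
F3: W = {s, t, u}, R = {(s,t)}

F2

Frame correspondent (Sahlqvist): forall x forall y (Rxy -> Ryx) — i.e. symmetry.
F1: fails — Rde but not Red.
F2: condition met.
F3: fails — Rst but not Rts.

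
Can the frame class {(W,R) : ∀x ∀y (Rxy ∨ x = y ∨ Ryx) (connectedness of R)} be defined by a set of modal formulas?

Modal frame validity is preserved under disjoint unions.
Take 4 disjoint single-world reflexive frames: each is trivially connected, but their disjoint union has 4 worlds with no edge between distinct components, so it is not connected.
Hence connectedness of R is not modally definable.

Not modally definable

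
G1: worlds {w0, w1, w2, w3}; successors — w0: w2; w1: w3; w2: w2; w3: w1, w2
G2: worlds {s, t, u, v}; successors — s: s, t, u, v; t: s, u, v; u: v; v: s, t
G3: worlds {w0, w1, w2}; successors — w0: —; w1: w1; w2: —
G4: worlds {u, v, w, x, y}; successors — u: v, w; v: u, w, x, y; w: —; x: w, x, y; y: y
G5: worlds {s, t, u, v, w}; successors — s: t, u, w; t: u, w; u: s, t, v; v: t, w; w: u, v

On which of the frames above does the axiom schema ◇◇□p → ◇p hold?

G3

This is the axiom for a generalized confluence (Geach) condition; its first-order frame correspondent is ∀x ∀y (xR²y → ∃w (yRw ∧ xRw)).
G1: fails — w1R²w2 but no w with w2Rw and w1Rw.
G2: fails — vR²u but no w with uRw and vRw.
G3: ✓.
G4: fails — uR²w but no t with wRt and uRt.
G5: fails — tR²u but no w* with uRw* and tRw*.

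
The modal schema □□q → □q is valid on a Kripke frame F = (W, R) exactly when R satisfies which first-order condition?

density: ∀x ∀y (Rxy → ∃z (Rxz ∧ Rzy))

This is the C4 axiom.
It corresponds to density: ∀x ∀y (Rxy → ∃z (Rxz ∧ Rzy)).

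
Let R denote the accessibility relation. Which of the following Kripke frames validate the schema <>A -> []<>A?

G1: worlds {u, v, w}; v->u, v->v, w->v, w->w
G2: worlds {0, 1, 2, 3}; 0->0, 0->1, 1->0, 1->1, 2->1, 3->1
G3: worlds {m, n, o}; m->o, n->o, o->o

This is the axiom for the Euclidean property; its first-order frame correspondent is forall x forall y forall z (Rxy & Rxz -> Ryz).
G1: fails — Rvu and Rvu but not Ruu.
G2: condition met.
G3: condition met.
Valid on: G2, G3.

G2, G3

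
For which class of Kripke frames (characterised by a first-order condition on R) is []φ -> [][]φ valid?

Transitivity

This schema is the 4 axiom.
It corresponds to transitivity: forall x forall y forall z (Rxy & Ryz -> Rxz).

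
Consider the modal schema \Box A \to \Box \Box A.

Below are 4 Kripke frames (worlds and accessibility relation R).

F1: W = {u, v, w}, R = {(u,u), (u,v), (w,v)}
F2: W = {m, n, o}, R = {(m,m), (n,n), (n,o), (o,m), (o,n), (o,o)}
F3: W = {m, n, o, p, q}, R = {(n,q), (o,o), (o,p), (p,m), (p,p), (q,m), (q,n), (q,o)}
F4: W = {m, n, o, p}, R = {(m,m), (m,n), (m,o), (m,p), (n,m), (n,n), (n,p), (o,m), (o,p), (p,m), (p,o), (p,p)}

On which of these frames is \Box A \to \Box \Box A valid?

Frame correspondent (Sahlqvist): \forall x \forall y \forall z (Rxy \wedge Ryz \to Rxz) — i.e. transitivity.
F1: condition met.
F2: fails — Rno and Rom but not Rnm.
F3: fails — Rop and Rpm but not Rom.
F4: fails — Rom and Rmo but not Roo.

F1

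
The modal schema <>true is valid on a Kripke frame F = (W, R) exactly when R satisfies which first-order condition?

seriality

◇⊤ holds at w iff w has a successor, so frame-validity of ◇⊤ is exactly seriality. Equivalently via □r → ◇r:
Suppose □r→◇r is valid. At any x set V(r)=W. Then □r at x, so ◇r at x, so x has a successor.
The converse is a direct semantic check.
Frame condition: forall x exists y Rxy.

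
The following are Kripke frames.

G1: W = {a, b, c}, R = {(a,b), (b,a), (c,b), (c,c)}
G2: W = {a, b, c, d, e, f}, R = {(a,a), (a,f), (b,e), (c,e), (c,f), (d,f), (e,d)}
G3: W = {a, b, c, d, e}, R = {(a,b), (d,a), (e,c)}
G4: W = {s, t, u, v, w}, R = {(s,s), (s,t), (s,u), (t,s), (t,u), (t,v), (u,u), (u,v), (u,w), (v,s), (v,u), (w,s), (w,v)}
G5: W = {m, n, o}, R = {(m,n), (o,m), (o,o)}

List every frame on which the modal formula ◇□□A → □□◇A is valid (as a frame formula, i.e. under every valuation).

The schema corresponds to a generalized confluence (Geach) condition: ∀x ∀y ∀z ((xRy ∧ xR²z) → ∃w (yR²w ∧ zRw)).
G1: fails — cRb, cR²b but no w with bR²w and bRw.
G2: fails — aRa, aR²f but no w with aR²w and fRw.
G3: fails — dRa, dR²b but no w with aR²w and bRw.
G4: holds.
G5: fails — oRm, oR²m but no w with mR²w and mRw.
Valid on: G4.

G4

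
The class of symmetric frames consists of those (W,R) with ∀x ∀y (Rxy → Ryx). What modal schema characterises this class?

A defining formula is q → □◇q (the B axiom).
Suppose q→□◇q is valid. Take Rxy and set V(q)={x}. Then q at x, so □◇q at x, so ◇q at y, so some z with Ryz has q; z=x, i.e. Ryx.

q → □◇q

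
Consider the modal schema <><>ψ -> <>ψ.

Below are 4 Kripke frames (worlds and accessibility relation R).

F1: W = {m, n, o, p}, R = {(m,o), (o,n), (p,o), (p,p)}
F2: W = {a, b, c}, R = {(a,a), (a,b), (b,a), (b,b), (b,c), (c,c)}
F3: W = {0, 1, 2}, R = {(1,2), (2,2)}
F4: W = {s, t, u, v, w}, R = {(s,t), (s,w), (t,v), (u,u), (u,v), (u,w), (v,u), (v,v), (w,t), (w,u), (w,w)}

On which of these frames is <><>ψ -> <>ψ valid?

This is the axiom for transitivity; its first-order frame correspondent is forall x forall y forall z (Rxy & Ryz -> Rxz).
F1: fails — Rpo and Ron but not Rpn.
F2: fails — Rab and Rbc but not Rac.
F3: condition met.
F4: fails — Rwt and Rtv but not Rwv.

F3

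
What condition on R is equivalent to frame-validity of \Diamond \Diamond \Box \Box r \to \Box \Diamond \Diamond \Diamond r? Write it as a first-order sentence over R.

\forall x \forall y \forall z ((x R^2 y \wedge xRz) \to \exists w (y R^2 w \wedge z R^3 w))

This is a Sahlqvist (Geach-type) schema ◇^2□^2r → □^1◇^3r.
Minimal-valuation argument: fix x; take any y with xR^2y and any z with xR^1z. Set V(r) to the set of worlds R-reachable from y in exactly 2 steps. Then □^2r holds at y, so the antecedent holds at x; validity forces ◇^3r at z, giving a w with zR^3w and yR^2w.
First-order correspondent: \forall x \forall y \forall z ((x R^2 y \wedge xRz) \to \exists w (y R^2 w \wedge z R^3 w)).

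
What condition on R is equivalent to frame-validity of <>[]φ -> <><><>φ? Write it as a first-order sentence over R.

This is a Sahlqvist (Geach-type) schema ◇^1□^1φ → □^0◇^3φ.
Minimal-valuation argument: fix x; take any y with xR^1y and any z with xR^0z. Set V(φ) to the set of worlds R-reachable from y in exactly 1 step. Then □^1φ holds at y, so the antecedent holds at x; validity forces ◇^3φ at z, giving a w with zR^3w and yR^1w.
First-order correspondent: forall x forall y (xRy -> exists w (yRw & x R^3 w)).

forall x forall y (xRy -> exists w (yRw & x R^3 w))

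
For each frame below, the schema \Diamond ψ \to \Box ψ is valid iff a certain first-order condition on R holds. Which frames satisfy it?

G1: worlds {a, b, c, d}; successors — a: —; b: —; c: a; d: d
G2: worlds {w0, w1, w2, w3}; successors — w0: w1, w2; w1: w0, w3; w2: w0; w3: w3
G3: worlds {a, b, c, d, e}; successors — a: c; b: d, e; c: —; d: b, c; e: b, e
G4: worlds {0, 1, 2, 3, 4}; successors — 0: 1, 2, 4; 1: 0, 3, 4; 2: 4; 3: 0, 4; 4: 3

The schema corresponds to partial functionality: \forall x \forall y \forall z (Rxy \wedge Rxz \to y = z).
G1: holds.
G2: fails — w0 sees both w1 and w2.
G3: fails — b sees both d and e.
G4: fails — 0 sees both 1 and 2.

G1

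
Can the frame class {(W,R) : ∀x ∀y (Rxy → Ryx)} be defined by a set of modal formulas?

Yes — defined by q → □◇q

This is a Sahlqvist condition; the B axiom q → □◇q defines it.
Suppose q→□◇q is valid. Take Rxy and set V(q)={x}. Then q at x, so □◇q at x, so ◇q at y, so some z with Ryz has q; z=x, i.e. Ryx.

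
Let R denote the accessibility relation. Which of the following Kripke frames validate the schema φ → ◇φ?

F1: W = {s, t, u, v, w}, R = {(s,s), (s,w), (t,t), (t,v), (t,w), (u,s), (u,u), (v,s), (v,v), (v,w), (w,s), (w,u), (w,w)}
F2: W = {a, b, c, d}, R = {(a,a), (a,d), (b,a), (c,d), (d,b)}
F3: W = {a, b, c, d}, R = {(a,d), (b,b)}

This is the axiom for reflexivity; its first-order frame correspondent is ∀x Rxx.
F1: satisfies the condition.
F2: fails — world b does not see itself.
F3: fails — world a does not see itself.

F1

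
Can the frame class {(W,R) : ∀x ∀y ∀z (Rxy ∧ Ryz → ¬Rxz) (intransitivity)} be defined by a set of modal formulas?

If a class were modally definable it would be closed under surjective bounded morphisms (Goldblatt–Thomason).
The 7-cycle (worlds 0,1,2,3,4,5,6 with 0→1→2→3→4→5→6→0) is intransitive. Mapping every world to a single reflexive point • is a surjective bounded morphism; the reflexive point is not intransitive (R••∧R•• but R••).
Hence intransitivity is not modally definable.

No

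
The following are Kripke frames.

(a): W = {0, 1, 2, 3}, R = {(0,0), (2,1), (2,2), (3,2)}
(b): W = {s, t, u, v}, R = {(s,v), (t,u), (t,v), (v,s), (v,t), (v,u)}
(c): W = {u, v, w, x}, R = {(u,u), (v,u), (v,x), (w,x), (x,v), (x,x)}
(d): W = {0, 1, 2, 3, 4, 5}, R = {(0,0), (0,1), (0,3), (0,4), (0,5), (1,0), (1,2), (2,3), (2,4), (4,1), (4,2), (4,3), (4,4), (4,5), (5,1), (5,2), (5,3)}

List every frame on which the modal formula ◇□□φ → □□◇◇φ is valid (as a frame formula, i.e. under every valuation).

Frame correspondent (Sahlqvist): ∀x ∀y ∀z ((xRy ∧ xR²z) → ∃w (yR²w ∧ zR²w)) — i.e. a generalized confluence (Geach) condition.
(a): fails — 2R1, 2R²1 but no w with 1R²w and 1R²w.
(b): fails — sRv, sR²u but no w with vR²w and uR²w.
(c): ✓.
(d): fails — 0R0, 0R²3 but no w with 0R²w and 3R²w.
Valid on: (c).

(c)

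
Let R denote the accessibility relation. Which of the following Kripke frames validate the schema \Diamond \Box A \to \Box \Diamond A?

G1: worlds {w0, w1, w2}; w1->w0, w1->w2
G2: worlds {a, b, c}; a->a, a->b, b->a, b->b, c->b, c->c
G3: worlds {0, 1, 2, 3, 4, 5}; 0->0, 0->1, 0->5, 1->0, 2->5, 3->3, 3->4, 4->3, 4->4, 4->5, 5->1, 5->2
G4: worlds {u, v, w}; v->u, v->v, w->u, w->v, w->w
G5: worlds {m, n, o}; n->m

Frame correspondent (Sahlqvist): \forall x \forall y \forall z (Rxy \wedge Rxz \to \exists w (Ryw \wedge Rzw)) — i.e. convergence.
G1: fails — Rw1w2 and Rw1w2 but w2 and w2 have no common successor.
G2: ✓.
G3: fails — R01 and R05 but 1 and 5 have no common successor.
G4: fails — Rvv and Rvu but v and u have no common successor.
G5: fails — Rnm and Rnm but m and m have no common successor.
Valid on: G2.

G2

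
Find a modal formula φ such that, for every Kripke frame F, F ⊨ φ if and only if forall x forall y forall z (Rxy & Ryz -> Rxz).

The condition is transitivity. The 4 schema □ψ → □□ψ defines it.
Suppose □ψ→□□ψ is valid. Take Rxy, Ryz and set V(ψ)={w : Rxw}. Then □ψ at x, so □□ψ at x, so □ψ at y, so ψ at z, i.e. Rxz.

□ψ → □□ψ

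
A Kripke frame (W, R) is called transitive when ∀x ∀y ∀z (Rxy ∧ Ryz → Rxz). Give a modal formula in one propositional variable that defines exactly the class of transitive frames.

A defining formula is □s → □□s (the 4 axiom).

□s → □□s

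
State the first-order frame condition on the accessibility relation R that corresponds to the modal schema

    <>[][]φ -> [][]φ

forall x forall y forall z ((xRy & x R^2 z) -> exists w (y R^2 w & z = w))

This is a Sahlqvist (Geach-type) schema ◇^1□^2φ → □^2◇^0φ.
First-order correspondent: forall x forall y forall z ((xRy & x R^2 z) -> exists w (y R^2 w & z = w)).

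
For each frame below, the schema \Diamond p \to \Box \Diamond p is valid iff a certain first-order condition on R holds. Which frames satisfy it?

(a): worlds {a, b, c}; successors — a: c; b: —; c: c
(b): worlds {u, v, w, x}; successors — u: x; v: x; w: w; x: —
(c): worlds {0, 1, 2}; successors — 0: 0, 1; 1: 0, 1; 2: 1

Frame correspondent (Sahlqvist): \forall x \forall y \forall z (Rxy \wedge Rxz \to Ryz) — i.e. the Euclidean property.
(a): holds.
(b): fails — Rux and Rux but not Rxx.
(c): holds.
Valid on: (a), (c).

(a), (c)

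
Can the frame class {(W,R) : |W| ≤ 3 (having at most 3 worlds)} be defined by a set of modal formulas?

If a class were modally definable it would be closed under disjoint unions (Goldblatt–Thomason).
Any modal formula valid on each of 4 disjoint one-world frames is valid on their disjoint union (validity is preserved under disjoint unions). Each one-world frame has |W|=1≤3, but the union has |W|=4.
So the class is not modally definable.

Not modally definable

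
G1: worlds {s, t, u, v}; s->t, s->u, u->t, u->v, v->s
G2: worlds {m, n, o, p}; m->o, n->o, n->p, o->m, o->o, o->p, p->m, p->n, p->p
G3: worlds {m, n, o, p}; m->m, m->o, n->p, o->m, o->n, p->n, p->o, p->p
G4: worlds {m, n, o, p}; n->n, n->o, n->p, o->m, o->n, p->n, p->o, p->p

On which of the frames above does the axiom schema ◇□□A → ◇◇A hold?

The schema corresponds to a generalized confluence (Geach) condition: ∀x ∀y (xRy → ∃w (yR²w ∧ xR²w)).
G1: fails — sRt but no w with tR²w and sR²w.
G2: ✓.
G3: ✓.
G4: fails — oRm but no w with mR²w and oR²w.
Valid on: G2, G3.

G2, G3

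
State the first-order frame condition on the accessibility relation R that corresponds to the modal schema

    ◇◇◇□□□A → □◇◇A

This is a Sahlqvist (Geach-type) schema ◇^3□^3A → □^1◇^2A.
First-order correspondent: ∀x ∀y ∀z ((xR³y ∧ xRz) → ∃w (yR³w ∧ zR²w)).

∀x ∀y ∀z ((xR³y ∧ xRz) → ∃w (yR³w ∧ zR²w))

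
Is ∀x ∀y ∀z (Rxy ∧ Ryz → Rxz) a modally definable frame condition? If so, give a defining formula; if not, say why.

Yes: it is transitivity, defined by the 4 schema □r → □□r.
Suppose □r→□□r is valid. Take Rxy, Ryz and set V(r)={w : Rxw}. Then □r at x, so □□r at x, so □r at y, so r at z, i.e. Rxz.

Yes — defined by □r → □□r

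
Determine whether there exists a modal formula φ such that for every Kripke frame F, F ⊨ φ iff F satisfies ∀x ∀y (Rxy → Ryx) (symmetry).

The condition is symmetry. A defining modal formula is r → □◇r.
Suppose r→□◇r is valid. Take Rxy and set V(r)={x}. Then r at x, so □◇r at x, so ◇r at y, so some z with Ryz has r; z=x, i.e. Ryx.

Definable; r → □◇r defines it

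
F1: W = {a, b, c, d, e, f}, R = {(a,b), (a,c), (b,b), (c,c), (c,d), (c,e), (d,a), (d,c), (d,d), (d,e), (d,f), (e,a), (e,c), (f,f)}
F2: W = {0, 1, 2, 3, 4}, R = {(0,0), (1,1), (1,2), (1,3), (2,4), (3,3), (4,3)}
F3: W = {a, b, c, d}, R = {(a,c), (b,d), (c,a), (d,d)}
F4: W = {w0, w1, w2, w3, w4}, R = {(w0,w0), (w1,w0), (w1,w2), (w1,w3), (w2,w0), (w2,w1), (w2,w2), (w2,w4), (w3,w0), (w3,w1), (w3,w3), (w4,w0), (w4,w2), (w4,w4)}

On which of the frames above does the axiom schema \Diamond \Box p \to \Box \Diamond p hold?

F3, F4

This is the axiom for convergence; its first-order frame correspondent is \forall x \forall y \forall z (Rxy \wedge Rxz \to \exists w (Ryw \wedge Rzw)).
F1: fails — Rab and Rac but b and c have no common successor.
F2: fails — R12 and R11 but 2 and 1 have no common successor.
F3: satisfies the condition.
F4: satisfies the condition.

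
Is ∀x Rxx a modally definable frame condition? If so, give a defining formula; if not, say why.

Yes, by □q → q

The condition is reflexivity. A defining modal formula is □q → q.
Suppose □q→q is valid. At any x set V(q)={w : Rxw}. Then □q holds at x, so q holds at x, i.e. Rxx.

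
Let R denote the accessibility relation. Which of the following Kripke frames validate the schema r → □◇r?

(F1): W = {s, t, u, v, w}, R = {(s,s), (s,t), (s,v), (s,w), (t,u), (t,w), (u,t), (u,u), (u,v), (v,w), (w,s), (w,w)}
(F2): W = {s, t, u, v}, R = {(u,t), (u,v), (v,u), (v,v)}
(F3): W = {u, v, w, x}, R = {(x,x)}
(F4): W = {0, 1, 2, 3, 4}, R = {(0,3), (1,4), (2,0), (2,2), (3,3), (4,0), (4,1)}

Frame correspondent (Sahlqvist): ∀x ∀y (Rxy → Ryx) — i.e. symmetry.
(F1): fails — Ruv but not Rvu.
(F2): fails — Rut but not Rtu.
(F3): holds.
(F4): fails — R20 but not R02.

(F3)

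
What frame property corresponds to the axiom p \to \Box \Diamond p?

symmetry

This schema is the B axiom.
Its frame correspondent is symmetry — \forall x \forall y (Rxy \to Ryx).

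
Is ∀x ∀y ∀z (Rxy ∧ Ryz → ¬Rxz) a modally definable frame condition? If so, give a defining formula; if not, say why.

Any modally definable frame class is closed under surjective bounded morphisms.
The 5-cycle (worlds s,t,u,v,w with s→t→u→v→w→s) is intransitive. Mapping every world to a single reflexive point • is a surjective bounded morphism; the reflexive point is not intransitive (R••∧R•• but R••).
Hence intransitivity is not modally definable.

Not modally definable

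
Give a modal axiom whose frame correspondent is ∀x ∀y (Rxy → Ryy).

□(□p → p)

The condition is shift-reflexivity. The T□ schema □(□p → p) defines it.
Suppose □(□p→p) is valid. Take Rxy and set V(p)={w : Ryw}. Then at y, □p holds; since □(□p→p) at x, □p→p at y, so p at y, i.e. Ryy.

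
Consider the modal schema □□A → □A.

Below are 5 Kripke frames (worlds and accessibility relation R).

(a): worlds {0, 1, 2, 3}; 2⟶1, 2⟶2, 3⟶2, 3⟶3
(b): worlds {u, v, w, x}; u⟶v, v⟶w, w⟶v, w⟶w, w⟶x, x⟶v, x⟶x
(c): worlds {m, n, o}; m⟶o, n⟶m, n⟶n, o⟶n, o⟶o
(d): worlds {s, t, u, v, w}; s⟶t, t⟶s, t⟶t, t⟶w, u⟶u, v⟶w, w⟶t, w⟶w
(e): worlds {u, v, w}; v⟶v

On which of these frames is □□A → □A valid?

(a), (c), (d), (e)

This is the axiom for density; its first-order frame correspondent is ∀x ∀y (Rxy → ∃z (Rxz ∧ Rzy)).
(a): holds.
(b): fails — Ruv but no z with Ruz and Rzv.
(c): holds.
(d): holds.
(e): holds.
Valid on: (a), (c), (d), (e).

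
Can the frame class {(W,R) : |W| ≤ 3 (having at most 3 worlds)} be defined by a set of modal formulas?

If a class were modally definable it would be closed under disjoint unions (Goldblatt–Thomason).
Any modal formula valid on each of 4 disjoint one-world frames is valid on their disjoint union (validity is preserved under disjoint unions). Each one-world frame has |W|=1≤3, but the union has |W|=4.
Hence having at most 3 worlds is not modally definable.

No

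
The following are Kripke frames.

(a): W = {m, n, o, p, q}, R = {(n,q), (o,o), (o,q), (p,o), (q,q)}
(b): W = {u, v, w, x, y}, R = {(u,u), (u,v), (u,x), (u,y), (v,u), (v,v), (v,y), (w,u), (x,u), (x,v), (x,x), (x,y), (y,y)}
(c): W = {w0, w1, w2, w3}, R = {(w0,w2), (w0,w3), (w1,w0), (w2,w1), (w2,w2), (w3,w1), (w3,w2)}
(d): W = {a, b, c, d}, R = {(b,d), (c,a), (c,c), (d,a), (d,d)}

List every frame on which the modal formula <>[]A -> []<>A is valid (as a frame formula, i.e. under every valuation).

The schema corresponds to convergence: forall x forall y forall z (Rxy & Rxz -> exists w (Ryw & Rzw)).
(a): satisfies the condition.
(b): satisfies the condition.
(c): fails — Rw2w2 and Rw2w1 but w2 and w1 have no common successor.
(d): fails — Rcc and Rca but c and a have no common successor.
Valid on: (a), (b).

(a), (b)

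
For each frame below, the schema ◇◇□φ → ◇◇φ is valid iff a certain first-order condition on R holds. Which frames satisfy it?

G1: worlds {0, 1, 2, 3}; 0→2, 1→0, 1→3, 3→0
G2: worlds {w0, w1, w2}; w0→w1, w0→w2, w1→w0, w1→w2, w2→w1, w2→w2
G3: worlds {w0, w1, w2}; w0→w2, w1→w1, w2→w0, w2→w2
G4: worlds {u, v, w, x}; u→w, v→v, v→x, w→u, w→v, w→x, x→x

This is the axiom for a generalized confluence (Geach) condition; its first-order frame correspondent is ∀x ∀y (xR²y → ∃w (yRw ∧ xR²w)).
G1: fails — 1R²2 but no w with 2Rw and 1R²w.
G2: ✓.
G3: ✓.
G4: fails — uR²u but no t with uRt and uR²t.

G2, G3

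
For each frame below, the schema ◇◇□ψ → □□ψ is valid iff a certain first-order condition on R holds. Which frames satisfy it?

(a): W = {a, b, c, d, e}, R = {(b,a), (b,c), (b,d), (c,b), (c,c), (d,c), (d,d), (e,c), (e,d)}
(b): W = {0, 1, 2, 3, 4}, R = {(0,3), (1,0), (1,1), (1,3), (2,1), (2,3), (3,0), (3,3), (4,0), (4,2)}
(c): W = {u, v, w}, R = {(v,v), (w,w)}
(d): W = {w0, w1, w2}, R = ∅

Frame correspondent (Sahlqvist): ∀x ∀y ∀z ((xR²y ∧ xR²z) → ∃w (yRw ∧ z = w)) — i.e. a generalized confluence (Geach) condition.
(a): fails — bR²b, bR²b but no w with bRw and b=w.
(b): fails — 0R²0, 0R²0 but no w with 0Rw and 0=w.
(c): ✓.
(d): ✓.

(c), (d)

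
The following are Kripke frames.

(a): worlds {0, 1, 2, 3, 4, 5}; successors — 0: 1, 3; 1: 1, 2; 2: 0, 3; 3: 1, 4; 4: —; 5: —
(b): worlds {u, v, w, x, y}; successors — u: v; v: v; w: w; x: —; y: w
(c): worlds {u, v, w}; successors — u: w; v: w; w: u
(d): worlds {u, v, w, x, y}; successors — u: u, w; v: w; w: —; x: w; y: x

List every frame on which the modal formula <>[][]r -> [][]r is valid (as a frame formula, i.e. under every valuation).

(b)

Frame correspondent (Sahlqvist): forall x forall y forall z ((xRy & x R^2 z) -> exists w (y R^2 w & z = w)) — i.e. a generalized confluence (Geach) condition.
(a): fails — 0R1, 0R²4 but no w with 1R²w and 4=w.
(b): satisfies the condition.
(c): fails — uRw, uR²u but no t with wR²t and u=t.
(d): fails — uRw, uR²u but no t with wR²t and u=t.
Valid on: (b).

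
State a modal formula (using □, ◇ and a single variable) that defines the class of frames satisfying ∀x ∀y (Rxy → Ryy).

□(□ψ → ψ)

A defining formula is □(□ψ → ψ) (the T□ axiom).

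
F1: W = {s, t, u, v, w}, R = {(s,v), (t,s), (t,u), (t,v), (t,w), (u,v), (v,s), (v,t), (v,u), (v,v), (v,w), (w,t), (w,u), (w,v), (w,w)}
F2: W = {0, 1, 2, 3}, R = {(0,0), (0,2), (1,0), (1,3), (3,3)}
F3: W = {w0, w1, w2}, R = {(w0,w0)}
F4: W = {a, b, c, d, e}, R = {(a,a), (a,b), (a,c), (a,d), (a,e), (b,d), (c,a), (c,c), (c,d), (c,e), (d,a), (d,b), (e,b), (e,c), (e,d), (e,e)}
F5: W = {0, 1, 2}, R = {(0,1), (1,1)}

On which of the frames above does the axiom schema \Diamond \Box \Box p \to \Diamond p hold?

F1, F3, F4, F5

Frame correspondent (Sahlqvist): \forall x \forall y (xRy \to \exists w (y R^2 w \wedge xRw)) — i.e. a generalized confluence (Geach) condition.
F1: ✓.
F2: fails — 0R2 but no w with 2R²w and 0Rw.
F3: ✓.
F4: ✓.
F5: ✓.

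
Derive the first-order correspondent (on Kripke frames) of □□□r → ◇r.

This is a Sahlqvist (Geach-type) schema ◇^0□^3r → □^0◇^1r.
Minimal-valuation argument: fix x; take any y with xR^0y and any z with xR^0z. Set V(r) to the set of worlds R-reachable from y in exactly 3 steps. Then □^3r holds at y, so the antecedent holds at x; validity forces ◇^1r at z, giving a w with zR^1w and yR^3w.
First-order correspondent: ∀x ∃w (xR³w ∧ xRw).

∀x ∃w (xR³w ∧ xRw)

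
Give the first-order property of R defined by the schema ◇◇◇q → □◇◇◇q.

This is a Sahlqvist (Geach-type) schema ◇^3□^0q → □^1◇^3q.
First-order correspondent: ∀x ∀y ∀z ((xR³y ∧ xRz) → ∃w (y = w ∧ zR³w)).

∀x ∀y ∀z ((xR³y ∧ xRz) → ∃w (y = w ∧ zR³w))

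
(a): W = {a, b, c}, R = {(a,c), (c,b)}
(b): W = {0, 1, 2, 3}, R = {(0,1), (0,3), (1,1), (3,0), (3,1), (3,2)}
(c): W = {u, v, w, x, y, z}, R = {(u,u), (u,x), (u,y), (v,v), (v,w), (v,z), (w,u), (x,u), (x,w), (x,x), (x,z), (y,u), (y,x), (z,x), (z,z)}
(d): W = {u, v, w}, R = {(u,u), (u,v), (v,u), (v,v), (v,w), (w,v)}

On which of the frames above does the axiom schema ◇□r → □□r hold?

(a)

Frame correspondent (Sahlqvist): ∀x ∀y ∀z ((xRy ∧ xR²z) → ∃w (yRw ∧ z = w)) — i.e. a generalized confluence (Geach) condition.
(a): holds.
(b): fails — 0R1, 0R²0 but no w with 1Rw and 0=w.
(c): fails — uRu, uR²w but no t with uRt and w=t.
(d): fails — uRu, uR²w but no t with uRt and w=t.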